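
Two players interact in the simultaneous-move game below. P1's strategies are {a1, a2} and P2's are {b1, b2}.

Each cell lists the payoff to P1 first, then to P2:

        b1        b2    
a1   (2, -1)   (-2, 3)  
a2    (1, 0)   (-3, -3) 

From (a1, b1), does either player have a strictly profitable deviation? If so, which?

P1 at (a1, b1) earns 2; deviating to a2 yields 1 — not better.
P2 earns -1; deviating to b2 yields 3 — a strict improvement.
Only P2 has a strictly profitable deviation.

P2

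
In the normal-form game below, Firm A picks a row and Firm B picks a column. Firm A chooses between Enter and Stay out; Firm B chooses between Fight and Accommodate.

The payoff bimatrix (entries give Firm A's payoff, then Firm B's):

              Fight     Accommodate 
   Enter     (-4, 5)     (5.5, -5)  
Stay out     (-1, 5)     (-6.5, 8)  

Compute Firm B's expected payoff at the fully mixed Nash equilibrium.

First find x, the probability Firm A plays Enter, from Firm B's indifference between Fight and Accommodate: 5x + 5(1−x) = −5x + 8(1−x), giving x = 3/13.
Since Firm B is indifferent in equilibrium, Firm B's expected payoff equals the payoff from either column against (3/13, 10/13). Using Fight: 5(3/13) + 5(10/13) = 5.

5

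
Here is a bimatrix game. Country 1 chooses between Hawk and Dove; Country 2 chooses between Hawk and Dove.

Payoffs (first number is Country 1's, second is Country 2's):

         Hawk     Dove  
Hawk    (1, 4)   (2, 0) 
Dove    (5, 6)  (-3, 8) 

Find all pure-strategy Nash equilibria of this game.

(Hawk, Hawk): Country 1 prefers Dove (5 > 1) — not an equilibrium.
(Hawk, Dove): Country 2 prefers Hawk (4 > 0) — not an equilibrium.
(Dove, Hawk): Country 2 prefers Dove (8 > 6) — not an equilibrium.
(Dove, Dove): Country 1 prefers Hawk (2 > -3) — not an equilibrium.

none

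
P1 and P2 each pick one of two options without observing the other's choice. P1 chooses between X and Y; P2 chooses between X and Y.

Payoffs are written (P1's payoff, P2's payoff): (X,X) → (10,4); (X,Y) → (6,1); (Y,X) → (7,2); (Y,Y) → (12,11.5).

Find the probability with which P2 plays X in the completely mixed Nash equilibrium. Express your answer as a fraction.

2/3

Let c be the probability that P2 plays X. In a completely mixed equilibrium, P1 must be indifferent between X and Y.
P1's expected payoff from X is 10c + 6(1−c); from Y it is 7c + 12(1−c).
Setting these equal: 4c + 6 = −5c + 12, so c = 2/3.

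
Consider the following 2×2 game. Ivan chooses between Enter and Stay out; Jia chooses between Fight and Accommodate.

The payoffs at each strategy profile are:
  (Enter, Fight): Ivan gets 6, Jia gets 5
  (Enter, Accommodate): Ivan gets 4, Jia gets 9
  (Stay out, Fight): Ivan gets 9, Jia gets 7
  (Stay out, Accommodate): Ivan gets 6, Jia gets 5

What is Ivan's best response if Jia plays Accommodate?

Against Accommodate, Ivan earns 4 from Enter and 6 from Stay out.
So Stay out is the best response.

Stay out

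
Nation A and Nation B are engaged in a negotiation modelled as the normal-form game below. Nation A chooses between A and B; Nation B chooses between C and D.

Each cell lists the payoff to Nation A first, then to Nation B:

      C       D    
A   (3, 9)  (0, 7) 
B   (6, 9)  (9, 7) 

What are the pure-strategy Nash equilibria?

(B, C)

(A, C): Nation A prefers B (6 > 3) — not an equilibrium.
(A, D): Nation A prefers B (9 > 0); Nation B prefers C (9 > 7) — not an equilibrium.
(B, C): Nation A gets 6 ≥ 3 from A, and Nation B gets 9 ≥ 7 from D — Nash equilibrium.
(B, D): Nation B prefers C (9 > 7) — not an equilibrium.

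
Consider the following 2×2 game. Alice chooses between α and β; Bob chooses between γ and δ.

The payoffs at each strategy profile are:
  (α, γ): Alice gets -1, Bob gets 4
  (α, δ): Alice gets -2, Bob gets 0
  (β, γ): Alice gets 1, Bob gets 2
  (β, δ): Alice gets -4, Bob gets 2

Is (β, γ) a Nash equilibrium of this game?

Yes

At (β, γ), Alice earns 1; switching to α would give -1, so Alice has no profitable deviation.
Bob earns 2; switching to δ would give 2, so Bob has no profitable deviation.
Neither player can gain by a unilateral deviation, so this profile is a Nash equilibrium.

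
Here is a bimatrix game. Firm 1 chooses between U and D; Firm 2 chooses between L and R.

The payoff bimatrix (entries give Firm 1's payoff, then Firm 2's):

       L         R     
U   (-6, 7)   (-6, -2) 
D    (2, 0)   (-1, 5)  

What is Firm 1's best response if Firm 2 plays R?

Against R, Firm 1 earns -6 from U and -1 from D.
So D is the best response.

D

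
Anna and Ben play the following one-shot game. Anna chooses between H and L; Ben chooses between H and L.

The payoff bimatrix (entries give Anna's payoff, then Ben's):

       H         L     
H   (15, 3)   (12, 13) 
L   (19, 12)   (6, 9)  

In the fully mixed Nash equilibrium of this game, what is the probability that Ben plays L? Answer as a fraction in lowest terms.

Let q be the probability that Ben plays H. In a completely mixed equilibrium, Anna must be indifferent between H and L.
Anna's expected payoff from H is 15q + 12(1−q); from L it is 19q + 6(1−q).
Setting these equal: 3q + 12 = 13q + 6, so q = 3/5.
Therefore Ben plays L with probability 1 − 3/5 = 2/5.

2/5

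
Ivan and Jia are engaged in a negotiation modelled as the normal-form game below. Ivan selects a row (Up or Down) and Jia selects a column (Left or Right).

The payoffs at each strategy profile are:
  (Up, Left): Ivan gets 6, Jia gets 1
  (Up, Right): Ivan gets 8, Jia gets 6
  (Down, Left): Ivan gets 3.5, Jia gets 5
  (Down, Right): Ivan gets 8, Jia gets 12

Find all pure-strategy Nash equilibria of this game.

(Up, Right) and (Down, Right)

(Up, Left): Jia prefers Right (6 > 1) — not an equilibrium.
(Up, Right): Ivan gets 8 ≥ 8 from Down, and Jia gets 6 ≥ 1 from Left — Nash equilibrium.
(Down, Left): Ivan prefers Up (6 > 3.5); Jia prefers Right (12 > 5) — not an equilibrium.
(Down, Right): Ivan gets 8 ≥ 8 from Up, and Jia gets 12 ≥ 5 from Left — Nash equilibrium.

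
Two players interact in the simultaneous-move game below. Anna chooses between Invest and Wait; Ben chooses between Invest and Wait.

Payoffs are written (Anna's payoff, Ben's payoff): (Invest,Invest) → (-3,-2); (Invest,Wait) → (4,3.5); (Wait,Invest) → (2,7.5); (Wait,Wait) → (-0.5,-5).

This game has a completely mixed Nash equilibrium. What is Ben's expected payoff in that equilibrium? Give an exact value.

First find x, the probability Anna plays Invest, from Ben's indifference between Invest and Wait: −2x + 7.5(1−x) = 3.5x − 5(1−x), giving x = 25/36.
Since Ben is indifferent in equilibrium, Ben's expected payoff equals the payoff from either column against (25/36, 11/36). Using Invest: −2(25/36) + 7.5(11/36) = 65/72.

65/72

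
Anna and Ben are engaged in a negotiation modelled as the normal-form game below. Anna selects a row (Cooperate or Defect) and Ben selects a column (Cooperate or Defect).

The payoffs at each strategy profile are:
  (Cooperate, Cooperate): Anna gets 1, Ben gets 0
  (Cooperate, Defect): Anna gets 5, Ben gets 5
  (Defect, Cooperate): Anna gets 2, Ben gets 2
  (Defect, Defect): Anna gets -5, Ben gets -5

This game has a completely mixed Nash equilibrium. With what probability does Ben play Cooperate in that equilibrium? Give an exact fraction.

10/11

Let c be the probability that Ben plays Cooperate. In a completely mixed equilibrium, Anna must be indifferent between Cooperate and Defect.
Anna's expected payoff from Cooperate is c + 5(1−c); from Defect it is 2c − 5(1−c).
Setting these equal: −4c + 5 = 7c − 5, so c = 10/11.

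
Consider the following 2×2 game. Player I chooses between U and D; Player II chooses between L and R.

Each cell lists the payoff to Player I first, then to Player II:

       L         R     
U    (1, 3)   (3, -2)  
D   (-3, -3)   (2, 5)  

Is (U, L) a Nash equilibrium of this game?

At (U, L), Player I earns 1; switching to D would give -3, so Player I has no profitable deviation.
Player II earns 3; switching to R would give -2, so Player II has no profitable deviation.
Neither player can gain by a unilateral deviation, so this profile is a Nash equilibrium.

Yes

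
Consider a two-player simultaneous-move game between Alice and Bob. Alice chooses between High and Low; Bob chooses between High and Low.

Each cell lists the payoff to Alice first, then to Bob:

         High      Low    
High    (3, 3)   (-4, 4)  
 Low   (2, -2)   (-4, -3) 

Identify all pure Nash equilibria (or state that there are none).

(High, High): Bob prefers Low (4 > 3) — not an equilibrium.
(High, Low): Alice gets -4 ≥ -4 from Low, and Bob gets 4 ≥ 3 from High — Nash equilibrium.
(Low, High): Alice prefers High (3 > 2) — not an equilibrium.
(Low, Low): Bob prefers High (-2 > -3) — not an equilibrium.

(High, Low)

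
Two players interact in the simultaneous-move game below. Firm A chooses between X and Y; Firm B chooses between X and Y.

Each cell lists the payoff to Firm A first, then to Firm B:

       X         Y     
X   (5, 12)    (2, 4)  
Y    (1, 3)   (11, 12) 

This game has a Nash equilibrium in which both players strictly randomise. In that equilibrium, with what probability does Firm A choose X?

9/17

Let p be the probability that Firm A plays X. In a completely mixed equilibrium, Firm B must be indifferent between X and Y.
Firm B's expected payoff from X is 12p + 3(1−p); from Y it is 4p + 12(1−p).
Setting these equal: 9p + 3 = −8p + 12, so p = 9/17.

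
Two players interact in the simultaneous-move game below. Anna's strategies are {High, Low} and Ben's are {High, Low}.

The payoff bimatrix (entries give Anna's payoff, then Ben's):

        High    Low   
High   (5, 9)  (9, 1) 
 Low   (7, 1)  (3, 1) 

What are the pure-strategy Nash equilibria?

(High, High): Anna prefers Low (7 > 5) — not an equilibrium.
(High, Low): Ben prefers High (9 > 1) — not an equilibrium.
(Low, High): Anna gets 7 ≥ 5 from High, and Ben gets 1 ≥ 1 from Low — Nash equilibrium.
(Low, Low): Anna prefers High (9 > 3) — not an equilibrium.

(Low, High)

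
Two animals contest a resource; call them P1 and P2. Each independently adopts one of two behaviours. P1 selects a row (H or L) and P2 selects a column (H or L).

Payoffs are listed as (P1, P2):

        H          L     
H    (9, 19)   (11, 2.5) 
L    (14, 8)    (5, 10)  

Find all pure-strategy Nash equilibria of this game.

(H, H): P1 prefers L (14 > 9) — not an equilibrium.
(H, L): P2 prefers H (19 > 2.5) — not an equilibrium.
(L, H): P2 prefers L (10 > 8) — not an equilibrium.
(L, L): P1 prefers H (11 > 5) — not an equilibrium.

none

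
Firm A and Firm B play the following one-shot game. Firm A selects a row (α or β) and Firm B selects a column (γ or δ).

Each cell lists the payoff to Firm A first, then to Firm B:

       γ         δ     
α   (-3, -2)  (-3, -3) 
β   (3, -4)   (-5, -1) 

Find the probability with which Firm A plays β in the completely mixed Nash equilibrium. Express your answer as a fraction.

1/4

Let r be the probability that Firm A plays α. In a completely mixed equilibrium, Firm B must be indifferent between γ and δ.
Firm B's expected payoff from γ is −2r − 4(1−r); from δ it is −3r − (1−r).
Setting these equal: 2r − 4 = −2r − 1, so r = 3/4.
Therefore Firm A plays β with probability 1 − 3/4 = 1/4.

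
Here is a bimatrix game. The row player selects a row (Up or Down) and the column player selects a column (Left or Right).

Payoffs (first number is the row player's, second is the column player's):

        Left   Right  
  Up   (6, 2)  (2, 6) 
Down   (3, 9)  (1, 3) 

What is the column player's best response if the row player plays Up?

Right

Against Up, the column player earns 2 from Left and 6 from Right.
So Right is the best response.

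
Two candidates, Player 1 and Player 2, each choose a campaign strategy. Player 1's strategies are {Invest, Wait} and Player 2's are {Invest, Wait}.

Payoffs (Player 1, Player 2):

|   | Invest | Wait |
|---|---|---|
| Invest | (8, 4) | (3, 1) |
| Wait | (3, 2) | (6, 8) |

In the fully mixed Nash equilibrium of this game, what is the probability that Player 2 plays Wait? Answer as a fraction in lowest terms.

5/8

Let c be the probability that Player 2 plays Invest. In a completely mixed equilibrium, Player 1 must be indifferent between Invest and Wait.
Player 1's expected payoff from Invest is 8c + 3(1−c); from Wait it is 3c + 6(1−c).
Setting these equal: 5c + 3 = −3c + 6, so c = 3/8.
Therefore Player 2 plays Wait with probability 1 − 3/8 = 5/8.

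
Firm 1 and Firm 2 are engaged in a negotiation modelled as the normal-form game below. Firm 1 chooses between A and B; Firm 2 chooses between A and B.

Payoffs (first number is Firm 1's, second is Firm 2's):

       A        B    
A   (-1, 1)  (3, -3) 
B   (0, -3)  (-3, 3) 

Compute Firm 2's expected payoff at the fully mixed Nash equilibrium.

-3/5

First find p, the probability Firm 1 plays A, from Firm 2's indifference between A and B: p − 3(1−p) = −3p + 3(1−p), giving p = 3/5.
Since Firm 2 is indifferent in equilibrium, Firm 2's expected payoff equals the payoff from either column against (3/5, 2/5). Using A: (3/5) − 3(2/5) = -3/5.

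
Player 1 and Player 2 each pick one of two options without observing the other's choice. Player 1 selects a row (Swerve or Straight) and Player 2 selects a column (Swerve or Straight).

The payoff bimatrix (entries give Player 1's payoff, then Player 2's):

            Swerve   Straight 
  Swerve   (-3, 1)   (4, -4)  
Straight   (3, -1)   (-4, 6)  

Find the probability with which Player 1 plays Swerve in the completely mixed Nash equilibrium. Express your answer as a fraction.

Let p be the probability that Player 1 plays Swerve. In a completely mixed equilibrium, Player 2 must be indifferent between Swerve and Straight.
Player 2's expected payoff from Swerve is p − (1−p); from Straight it is −4p + 6(1−p).
Setting these equal: 2p − 1 = −10p + 6, so p = 7/12.

7/12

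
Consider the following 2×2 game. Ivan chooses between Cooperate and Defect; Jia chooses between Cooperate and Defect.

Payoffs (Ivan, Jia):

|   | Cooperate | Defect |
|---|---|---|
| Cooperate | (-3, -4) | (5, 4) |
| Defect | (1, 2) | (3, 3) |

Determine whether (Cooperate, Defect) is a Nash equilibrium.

At (Cooperate, Defect), Ivan earns 5; switching to Defect would give 3, so Ivan has no profitable deviation.
Jia earns 4; switching to Cooperate would give -4, so Jia has no profitable deviation.
Neither player can gain by a unilateral deviation, so this profile is a Nash equilibrium.

Yes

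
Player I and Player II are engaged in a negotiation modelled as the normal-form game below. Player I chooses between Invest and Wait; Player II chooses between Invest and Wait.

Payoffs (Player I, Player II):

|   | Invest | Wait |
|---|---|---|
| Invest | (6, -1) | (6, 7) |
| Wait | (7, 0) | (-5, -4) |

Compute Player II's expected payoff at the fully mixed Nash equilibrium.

First find x, the probability Player I plays Invest, from Player II's indifference between Invest and Wait: −x = 7x − 4(1−x), giving x = 1/3.
Since Player II is indifferent in equilibrium, Player II's expected payoff equals the payoff from either column against (1/3, 2/3). Using Invest: −(1/3) = -1/3.

-1/3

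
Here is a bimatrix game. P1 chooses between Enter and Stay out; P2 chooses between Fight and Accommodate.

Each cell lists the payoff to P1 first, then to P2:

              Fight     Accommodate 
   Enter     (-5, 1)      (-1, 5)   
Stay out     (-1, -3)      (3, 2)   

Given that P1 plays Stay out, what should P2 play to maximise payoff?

Against Stay out, P2 earns -3 from Fight and 2 from Accommodate.
So Accommodate is the best response.

Accommodate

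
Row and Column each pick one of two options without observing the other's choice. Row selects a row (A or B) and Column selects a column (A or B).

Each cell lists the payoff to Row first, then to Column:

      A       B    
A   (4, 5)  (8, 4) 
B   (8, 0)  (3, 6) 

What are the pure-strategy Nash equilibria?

(A, A): Row prefers B (8 > 4) — not an equilibrium.
(A, B): Column prefers A (5 > 4) — not an equilibrium.
(B, A): Column prefers B (6 > 0) — not an equilibrium.
(B, B): Row prefers A (8 > 3) — not an equilibrium.

none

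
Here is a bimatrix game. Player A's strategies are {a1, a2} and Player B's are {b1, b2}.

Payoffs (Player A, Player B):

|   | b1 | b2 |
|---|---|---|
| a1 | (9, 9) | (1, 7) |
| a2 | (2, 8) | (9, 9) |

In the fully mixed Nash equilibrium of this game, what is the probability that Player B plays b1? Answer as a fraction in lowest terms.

Let q be the probability that Player B plays b1. In a completely mixed equilibrium, Player A must be indifferent between a1 and a2.
Player A's expected payoff from a1 is 9q + (1−q); from a2 it is 2q + 9(1−q).
Setting these equal: 8q + 1 = −7q + 9, so q = 8/15.

8/15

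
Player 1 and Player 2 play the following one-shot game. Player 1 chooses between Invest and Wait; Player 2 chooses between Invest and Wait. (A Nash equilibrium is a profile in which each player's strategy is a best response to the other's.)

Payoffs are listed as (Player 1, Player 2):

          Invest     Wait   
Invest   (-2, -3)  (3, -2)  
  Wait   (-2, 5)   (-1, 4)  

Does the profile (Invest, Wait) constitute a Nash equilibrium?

Yes

At (Invest, Wait), Player 1 earns 3; switching to Wait would give -1, so Player 1 has no profitable deviation.
Player 2 earns -2; switching to Invest would give -3, so Player 2 has no profitable deviation.
Neither player can gain by a unilateral deviation, so this profile is a Nash equilibrium.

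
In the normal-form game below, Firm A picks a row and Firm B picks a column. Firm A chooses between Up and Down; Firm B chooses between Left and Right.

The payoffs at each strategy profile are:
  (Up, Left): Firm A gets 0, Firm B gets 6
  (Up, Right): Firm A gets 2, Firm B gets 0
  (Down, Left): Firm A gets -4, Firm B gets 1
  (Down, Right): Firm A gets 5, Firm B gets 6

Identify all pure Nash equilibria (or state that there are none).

(Up, Left) and (Down, Right)

(Up, Left): Firm A gets 0 ≥ -4 from Down, and Firm B gets 6 ≥ 0 from Right — Nash equilibrium.
(Up, Right): Firm A prefers Down (5 > 2); Firm B prefers Left (6 > 0) — not an equilibrium.
(Down, Left): Firm A prefers Up (0 > -4); Firm B prefers Right (6 > 1) — not an equilibrium.
(Down, Right): Firm A gets 5 ≥ 2 from Up, and Firm B gets 6 ≥ 1 from Left — Nash equilibrium.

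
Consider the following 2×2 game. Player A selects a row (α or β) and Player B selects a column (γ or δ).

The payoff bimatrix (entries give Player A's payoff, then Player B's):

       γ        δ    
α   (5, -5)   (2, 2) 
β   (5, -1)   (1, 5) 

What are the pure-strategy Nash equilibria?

(α, γ): Player B prefers δ (2 > -5) — not an equilibrium.
(α, δ): Player A gets 2 ≥ 1 from β, and Player B gets 2 ≥ -5 from γ — Nash equilibrium.
(β, γ): Player B prefers δ (5 > -1) — not an equilibrium.
(β, δ): Player A prefers α (2 > 1) — not an equilibrium.

(α, δ)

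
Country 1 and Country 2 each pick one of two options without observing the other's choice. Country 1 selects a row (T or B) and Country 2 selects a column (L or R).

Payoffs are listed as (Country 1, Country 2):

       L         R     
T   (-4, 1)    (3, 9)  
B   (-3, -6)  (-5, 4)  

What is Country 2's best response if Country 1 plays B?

R

Against B, Country 2 earns -6 from L and 4 from R.
So R is the best response.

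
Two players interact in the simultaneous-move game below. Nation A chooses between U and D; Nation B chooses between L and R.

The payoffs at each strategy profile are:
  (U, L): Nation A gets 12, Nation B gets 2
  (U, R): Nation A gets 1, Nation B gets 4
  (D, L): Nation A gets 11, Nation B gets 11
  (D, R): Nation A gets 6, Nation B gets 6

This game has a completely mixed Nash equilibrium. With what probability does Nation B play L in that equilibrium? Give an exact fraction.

5/6

Let q be the probability that Nation B plays L. In a completely mixed equilibrium, Nation A must be indifferent between U and D.
Nation A's expected payoff from U is 12q + (1−q); from D it is 11q + 6(1−q).
Setting these equal: 11q + 1 = 5q + 6, so q = 5/6.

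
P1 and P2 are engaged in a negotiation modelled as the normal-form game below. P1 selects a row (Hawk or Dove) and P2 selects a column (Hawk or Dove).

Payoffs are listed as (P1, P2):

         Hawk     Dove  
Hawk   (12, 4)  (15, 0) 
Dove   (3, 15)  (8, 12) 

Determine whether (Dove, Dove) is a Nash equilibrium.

No

At (Dove, Dove), P1 earns 8; switching to Hawk would give 15, so P1 would deviate.
P2 earns 12; switching to Hawk would give 15, so P2 would deviate.
Since at least one player can profitably deviate, this is not a Nash equilibrium.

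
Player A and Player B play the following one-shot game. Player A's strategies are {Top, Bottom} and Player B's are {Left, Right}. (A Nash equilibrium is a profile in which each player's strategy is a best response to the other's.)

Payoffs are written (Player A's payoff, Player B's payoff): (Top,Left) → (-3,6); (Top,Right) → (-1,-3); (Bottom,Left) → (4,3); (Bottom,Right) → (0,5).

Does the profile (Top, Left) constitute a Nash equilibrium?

No

At (Top, Left), Player A earns -3; switching to Bottom would give 4, so Player A would deviate.
Player B earns 6; switching to Right would give -3, so Player B has no profitable deviation.
Since at least one player can profitably deviate, this is not a Nash equilibrium.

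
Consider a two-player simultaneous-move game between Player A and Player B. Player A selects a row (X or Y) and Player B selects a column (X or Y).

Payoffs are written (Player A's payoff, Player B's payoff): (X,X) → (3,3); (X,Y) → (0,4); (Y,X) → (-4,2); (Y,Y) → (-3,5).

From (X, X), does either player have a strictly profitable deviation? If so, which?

Player B

Player A at (X, X) earns 3; deviating to Y yields -4 — not better.
Player B earns 3; deviating to Y yields 4 — a strict improvement.
Only Player B has a strictly profitable deviation.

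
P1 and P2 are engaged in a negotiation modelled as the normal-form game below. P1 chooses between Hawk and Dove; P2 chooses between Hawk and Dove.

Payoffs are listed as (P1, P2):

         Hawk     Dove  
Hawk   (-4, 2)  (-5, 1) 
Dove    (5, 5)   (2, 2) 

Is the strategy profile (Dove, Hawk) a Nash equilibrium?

At (Dove, Hawk), P1 earns 5; switching to Hawk would give -4, so P1 has no profitable deviation.
P2 earns 5; switching to Dove would give 2, so P2 has no profitable deviation.
Neither player can gain by a unilateral deviation, so this profile is a Nash equilibrium.

Yes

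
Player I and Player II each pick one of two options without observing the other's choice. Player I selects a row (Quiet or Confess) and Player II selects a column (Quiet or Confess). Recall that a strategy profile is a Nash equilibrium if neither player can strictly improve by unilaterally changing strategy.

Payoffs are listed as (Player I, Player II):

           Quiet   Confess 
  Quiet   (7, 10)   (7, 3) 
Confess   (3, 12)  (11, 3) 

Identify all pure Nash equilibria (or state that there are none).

(Quiet, Quiet)

(Quiet, Quiet): Player I gets 7 ≥ 3 from Confess, and Player II gets 10 ≥ 3 from Confess — Nash equilibrium.
(Quiet, Confess): Player I prefers Confess (11 > 7); Player II prefers Quiet (10 > 3) — not an equilibrium.
(Confess, Quiet): Player I prefers Quiet (7 > 3) — not an equilibrium.
(Confess, Confess): Player II prefers Quiet (12 > 3) — not an equilibrium.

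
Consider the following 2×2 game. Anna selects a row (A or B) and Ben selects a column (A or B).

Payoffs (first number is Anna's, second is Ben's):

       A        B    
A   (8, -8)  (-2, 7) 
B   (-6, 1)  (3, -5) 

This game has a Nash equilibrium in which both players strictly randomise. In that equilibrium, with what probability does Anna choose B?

Let r be the probability that Anna plays A. In a completely mixed equilibrium, Ben must be indifferent between A and B.
Ben's expected payoff from A is −8r + (1−r); from B it is 7r − 5(1−r).
Setting these equal: −9r + 1 = 12r − 5, so r = 2/7.
Therefore Anna plays B with probability 1 − 2/7 = 5/7.

5/7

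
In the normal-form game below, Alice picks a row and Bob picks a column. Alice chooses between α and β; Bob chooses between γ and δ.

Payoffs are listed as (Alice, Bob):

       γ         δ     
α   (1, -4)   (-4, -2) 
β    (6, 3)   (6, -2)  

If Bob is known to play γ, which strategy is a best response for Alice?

β

Against γ, Alice earns 1 from α and 6 from β.
So β is the best response.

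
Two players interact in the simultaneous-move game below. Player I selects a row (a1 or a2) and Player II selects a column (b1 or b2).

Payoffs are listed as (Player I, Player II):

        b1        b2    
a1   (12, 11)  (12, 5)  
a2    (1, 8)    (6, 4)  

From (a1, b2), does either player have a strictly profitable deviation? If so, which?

Player II

Player I at (a1, b2) earns 12; deviating to a2 yields 6 — not better.
Player II earns 5; deviating to b1 yields 11 — a strict improvement.
Only Player II has a strictly profitable deviation.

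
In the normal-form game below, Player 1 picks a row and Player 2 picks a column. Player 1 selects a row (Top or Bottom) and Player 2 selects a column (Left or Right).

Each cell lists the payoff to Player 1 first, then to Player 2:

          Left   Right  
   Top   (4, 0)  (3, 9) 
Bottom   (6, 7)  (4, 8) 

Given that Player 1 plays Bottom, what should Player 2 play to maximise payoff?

Right

Against Bottom, Player 2 earns 7 from Left and 8 from Right.
So Right is the best response.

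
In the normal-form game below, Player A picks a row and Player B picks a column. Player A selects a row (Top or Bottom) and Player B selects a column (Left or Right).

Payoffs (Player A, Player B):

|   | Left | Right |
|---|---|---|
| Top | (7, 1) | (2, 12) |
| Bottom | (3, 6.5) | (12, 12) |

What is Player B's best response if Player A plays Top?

Against Top, Player B earns 1 from Left and 12 from Right.
So Right is the best response.

Right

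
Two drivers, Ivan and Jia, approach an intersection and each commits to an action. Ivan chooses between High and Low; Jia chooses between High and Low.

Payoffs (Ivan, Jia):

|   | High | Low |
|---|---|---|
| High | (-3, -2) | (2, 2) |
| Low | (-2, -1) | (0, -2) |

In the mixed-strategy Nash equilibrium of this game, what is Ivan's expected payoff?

First find q, the probability Jia plays High, from Ivan's indifference between High and Low: −3q + 2(1−q) = −2q, giving q = 2/3.
Since Ivan is indifferent in equilibrium, Ivan's expected payoff equals the payoff from either row against (2/3, 1/3). Using High: −3(2/3) + 2(1/3) = -4/3.

-4/3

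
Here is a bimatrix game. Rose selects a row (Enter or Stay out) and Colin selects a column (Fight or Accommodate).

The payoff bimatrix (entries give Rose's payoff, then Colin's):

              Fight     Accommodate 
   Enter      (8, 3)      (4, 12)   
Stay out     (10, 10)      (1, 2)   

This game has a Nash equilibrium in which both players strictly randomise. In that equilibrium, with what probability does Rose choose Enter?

8/17

Let r be the probability that Rose plays Enter. In a completely mixed equilibrium, Colin must be indifferent between Fight and Accommodate.
Colin's expected payoff from Fight is 3r + 10(1−r); from Accommodate it is 12r + 2(1−r).
Setting these equal: −7r + 10 = 10r + 2, so r = 8/17.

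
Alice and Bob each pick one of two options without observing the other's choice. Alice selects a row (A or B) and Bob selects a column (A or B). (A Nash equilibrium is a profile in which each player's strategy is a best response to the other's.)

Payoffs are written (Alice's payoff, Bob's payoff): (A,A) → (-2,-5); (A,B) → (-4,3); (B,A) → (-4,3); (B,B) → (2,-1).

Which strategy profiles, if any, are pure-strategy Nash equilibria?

none

(A, A): Bob prefers B (3 > -5) — not an equilibrium.
(A, B): Alice prefers B (2 > -4) — not an equilibrium.
(B, A): Alice prefers A (-2 > -4) — not an equilibrium.
(B, B): Bob prefers A (3 > -1) — not an equilibrium.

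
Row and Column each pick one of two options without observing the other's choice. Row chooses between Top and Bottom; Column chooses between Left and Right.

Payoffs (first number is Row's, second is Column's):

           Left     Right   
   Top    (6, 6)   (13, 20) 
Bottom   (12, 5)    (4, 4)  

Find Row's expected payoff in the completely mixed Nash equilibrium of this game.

44/5

First find y, the probability Column plays Left, from Row's indifference between Top and Bottom: 6y + 13(1−y) = 12y + 4(1−y), giving y = 3/5.
Since Row is indifferent in equilibrium, Row's expected payoff equals the payoff from either row against (3/5, 2/5). Using Top: 6(3/5) + 13(2/5) = 44/5.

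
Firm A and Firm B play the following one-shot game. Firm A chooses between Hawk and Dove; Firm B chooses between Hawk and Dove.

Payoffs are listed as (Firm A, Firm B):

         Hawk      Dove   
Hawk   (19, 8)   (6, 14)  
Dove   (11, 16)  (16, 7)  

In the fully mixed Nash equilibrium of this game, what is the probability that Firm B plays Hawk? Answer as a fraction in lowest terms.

Let c be the probability that Firm B plays Hawk. In a completely mixed equilibrium, Firm A must be indifferent between Hawk and Dove.
Firm A's expected payoff from Hawk is 19c + 6(1−c); from Dove it is 11c + 16(1−c).
Setting these equal: 13c + 6 = −5c + 16, so c = 5/9.

5/9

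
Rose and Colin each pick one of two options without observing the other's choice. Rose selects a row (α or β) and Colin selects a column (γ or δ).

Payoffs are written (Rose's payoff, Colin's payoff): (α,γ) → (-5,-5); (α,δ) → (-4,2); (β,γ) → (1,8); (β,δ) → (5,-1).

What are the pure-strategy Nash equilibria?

(β, γ)

(α, γ): Rose prefers β (1 > -5); Colin prefers δ (2 > -5) — not an equilibrium.
(α, δ): Rose prefers β (5 > -4) — not an equilibrium.
(β, γ): Rose gets 1 ≥ -5 from α, and Colin gets 8 ≥ -1 from δ — Nash equilibrium.
(β, δ): Colin prefers γ (8 > -1) — not an equilibrium.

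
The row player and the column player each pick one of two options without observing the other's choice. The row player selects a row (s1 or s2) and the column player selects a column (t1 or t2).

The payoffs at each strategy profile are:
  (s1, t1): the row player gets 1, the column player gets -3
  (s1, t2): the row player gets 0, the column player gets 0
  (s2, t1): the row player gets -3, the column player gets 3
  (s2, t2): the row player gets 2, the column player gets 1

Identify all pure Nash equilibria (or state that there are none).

none

(s1, t1): the column player prefers t2 (0 > -3) — not an equilibrium.
(s1, t2): the row player prefers s2 (2 > 0) — not an equilibrium.
(s2, t1): the row player prefers s1 (1 > -3) — not an equilibrium.
(s2, t2): the column player prefers t1 (3 > 1) — not an equilibrium.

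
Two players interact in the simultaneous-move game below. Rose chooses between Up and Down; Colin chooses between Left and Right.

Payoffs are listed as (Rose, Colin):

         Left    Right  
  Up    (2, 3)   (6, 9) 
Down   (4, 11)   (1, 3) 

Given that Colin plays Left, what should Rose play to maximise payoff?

Against Left, Rose earns 2 from Up and 4 from Down.
So Down is the best response.

Down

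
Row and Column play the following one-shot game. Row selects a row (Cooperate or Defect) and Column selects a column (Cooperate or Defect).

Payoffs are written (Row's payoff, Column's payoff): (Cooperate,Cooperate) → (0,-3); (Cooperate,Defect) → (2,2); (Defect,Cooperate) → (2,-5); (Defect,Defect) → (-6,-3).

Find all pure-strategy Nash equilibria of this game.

(Cooperate, Cooperate): Row prefers Defect (2 > 0); Column prefers Defect (2 > -3) — not an equilibrium.
(Cooperate, Defect): Row gets 2 ≥ -6 from Defect, and Column gets 2 ≥ -3 from Cooperate — Nash equilibrium.
(Defect, Cooperate): Column prefers Defect (-3 > -5) — not an equilibrium.
(Defect, Defect): Row prefers Cooperate (2 > -6) — not an equilibrium.

(Cooperate, Defect)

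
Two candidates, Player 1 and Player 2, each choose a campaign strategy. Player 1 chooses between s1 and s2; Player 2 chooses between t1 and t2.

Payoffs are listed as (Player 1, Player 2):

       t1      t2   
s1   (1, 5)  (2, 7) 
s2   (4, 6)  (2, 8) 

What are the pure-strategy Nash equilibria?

(s1, t2) and (s2, t2)

(s1, t1): Player 1 prefers s2 (4 > 1); Player 2 prefers t2 (7 > 5) — not an equilibrium.
(s1, t2): Player 1 gets 2 ≥ 2 from s2, and Player 2 gets 7 ≥ 5 from t1 — Nash equilibrium.
(s2, t1): Player 2 prefers t2 (8 > 6) — not an equilibrium.
(s2, t2): Player 1 gets 2 ≥ 2 from s1, and Player 2 gets 8 ≥ 6 from t1 — Nash equilibrium.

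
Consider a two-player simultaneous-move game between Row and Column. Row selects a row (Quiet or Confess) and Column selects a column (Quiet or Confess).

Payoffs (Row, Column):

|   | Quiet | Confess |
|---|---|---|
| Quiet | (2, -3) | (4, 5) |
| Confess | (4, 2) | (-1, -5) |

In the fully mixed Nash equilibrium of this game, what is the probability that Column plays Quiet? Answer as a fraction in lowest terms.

5/7

Let y be the probability that Column plays Quiet. In a completely mixed equilibrium, Row must be indifferent between Quiet and Confess.
Row's expected payoff from Quiet is 2y + 4(1−y); from Confess it is 4y − (1−y).
Setting these equal: −2y + 4 = 5y − 1, so y = 5/7.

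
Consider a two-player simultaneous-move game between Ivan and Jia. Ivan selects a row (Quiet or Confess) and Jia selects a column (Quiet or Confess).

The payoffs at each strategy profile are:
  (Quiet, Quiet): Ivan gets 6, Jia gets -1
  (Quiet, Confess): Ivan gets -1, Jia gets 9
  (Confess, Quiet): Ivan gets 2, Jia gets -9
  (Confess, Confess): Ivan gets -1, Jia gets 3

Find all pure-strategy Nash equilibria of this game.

(Quiet, Confess) and (Confess, Confess)

(Quiet, Quiet): Jia prefers Confess (9 > -1) — not an equilibrium.
(Quiet, Confess): Ivan gets -1 ≥ -1 from Confess, and Jia gets 9 ≥ -1 from Quiet — Nash equilibrium.
(Confess, Quiet): Ivan prefers Quiet (6 > 2); Jia prefers Confess (3 > -9) — not an equilibrium.
(Confess, Confess): Ivan gets -1 ≥ -1 from Quiet, and Jia gets 3 ≥ -9 from Quiet — Nash equilibrium.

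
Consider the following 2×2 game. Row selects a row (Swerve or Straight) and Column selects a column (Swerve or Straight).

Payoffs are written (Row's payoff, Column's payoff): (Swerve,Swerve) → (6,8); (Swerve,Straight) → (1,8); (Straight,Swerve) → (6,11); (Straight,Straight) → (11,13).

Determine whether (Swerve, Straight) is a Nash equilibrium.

At (Swerve, Straight), Row earns 1; switching to Straight would give 11, so Row would deviate.
Column earns 8; switching to Swerve would give 8, so Column has no profitable deviation.
Since at least one player can profitably deviate, this is not a Nash equilibrium.

No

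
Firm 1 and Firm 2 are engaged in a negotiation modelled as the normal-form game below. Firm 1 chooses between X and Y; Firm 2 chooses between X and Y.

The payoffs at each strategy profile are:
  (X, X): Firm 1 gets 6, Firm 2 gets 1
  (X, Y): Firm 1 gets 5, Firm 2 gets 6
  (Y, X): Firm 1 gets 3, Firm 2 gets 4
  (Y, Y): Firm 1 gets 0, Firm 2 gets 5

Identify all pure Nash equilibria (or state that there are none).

(X, Y)

(X, X): Firm 2 prefers Y (6 > 1) — not an equilibrium.
(X, Y): Firm 1 gets 5 ≥ 0 from Y, and Firm 2 gets 6 ≥ 1 from X — Nash equilibrium.
(Y, X): Firm 1 prefers X (6 > 3); Firm 2 prefers Y (5 > 4) — not an equilibrium.
(Y, Y): Firm 1 prefers X (5 > 0) — not an equilibrium.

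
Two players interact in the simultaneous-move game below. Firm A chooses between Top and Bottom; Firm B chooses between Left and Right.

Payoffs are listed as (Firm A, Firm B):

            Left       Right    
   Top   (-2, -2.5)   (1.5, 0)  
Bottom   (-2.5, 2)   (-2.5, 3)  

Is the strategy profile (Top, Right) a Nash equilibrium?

Yes

At (Top, Right), Firm A earns 1.5; switching to Bottom would give -2.5, so Firm A has no profitable deviation.
Firm B earns 0; switching to Left would give -2.5, so Firm B has no profitable deviation.
Neither player can gain by a unilateral deviation, so this profile is a Nash equilibrium.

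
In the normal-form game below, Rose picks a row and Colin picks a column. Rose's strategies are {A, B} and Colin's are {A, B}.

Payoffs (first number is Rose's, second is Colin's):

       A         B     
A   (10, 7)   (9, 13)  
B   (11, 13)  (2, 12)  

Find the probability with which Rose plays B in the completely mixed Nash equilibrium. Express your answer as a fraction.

Let r be the probability that Rose plays A. In a completely mixed equilibrium, Colin must be indifferent between A and B.
Colin's expected payoff from A is 7r + 13(1−r); from B it is 13r + 12(1−r).
Setting these equal: −6r + 13 = r + 12, so r = 1/7.
Therefore Rose plays B with probability 1 − 1/7 = 6/7.

6/7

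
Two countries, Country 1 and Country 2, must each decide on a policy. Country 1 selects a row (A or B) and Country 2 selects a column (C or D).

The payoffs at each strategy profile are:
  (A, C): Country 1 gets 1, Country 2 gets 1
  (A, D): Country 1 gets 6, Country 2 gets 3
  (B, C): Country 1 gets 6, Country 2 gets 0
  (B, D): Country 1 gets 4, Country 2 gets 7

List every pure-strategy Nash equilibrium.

(A, D)

(A, C): Country 1 prefers B (6 > 1); Country 2 prefers D (3 > 1) — not an equilibrium.
(A, D): Country 1 gets 6 ≥ 4 from B, and Country 2 gets 3 ≥ 1 from C — Nash equilibrium.
(B, C): Country 2 prefers D (7 > 0) — not an equilibrium.
(B, D): Country 1 prefers A (6 > 4) — not an equilibrium.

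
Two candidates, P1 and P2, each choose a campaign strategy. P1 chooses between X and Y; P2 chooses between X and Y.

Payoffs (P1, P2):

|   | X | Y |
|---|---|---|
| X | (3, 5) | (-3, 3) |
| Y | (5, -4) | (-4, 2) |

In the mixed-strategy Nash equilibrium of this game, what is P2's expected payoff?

11/4

First find x, the probability P1 plays X, from P2's indifference between X and Y: 5x − 4(1−x) = 3x + 2(1−x), giving x = 3/4.
Since P2 is indifferent in equilibrium, P2's expected payoff equals the payoff from either column against (3/4, 1/4). Using X: 5(3/4) − 4(1/4) = 11/4.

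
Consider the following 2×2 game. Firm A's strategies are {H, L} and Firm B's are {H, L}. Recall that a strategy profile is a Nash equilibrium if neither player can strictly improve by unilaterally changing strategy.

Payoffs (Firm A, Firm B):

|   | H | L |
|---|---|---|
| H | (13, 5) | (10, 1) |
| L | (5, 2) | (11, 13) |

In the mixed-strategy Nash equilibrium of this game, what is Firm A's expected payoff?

31/3

First find q, the probability Firm B plays H, from Firm A's indifference between H and L: 13q + 10(1−q) = 5q + 11(1−q), giving q = 1/9.
Since Firm A is indifferent in equilibrium, Firm A's expected payoff equals the payoff from either row against (1/9, 8/9). Using H: 13(1/9) + 10(8/9) = 31/3.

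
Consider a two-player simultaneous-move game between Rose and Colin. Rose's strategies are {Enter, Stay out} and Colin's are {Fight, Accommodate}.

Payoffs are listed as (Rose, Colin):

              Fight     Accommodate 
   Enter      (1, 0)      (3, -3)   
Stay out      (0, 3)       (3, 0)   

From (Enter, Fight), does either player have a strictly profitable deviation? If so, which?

Rose at (Enter, Fight) earns 1; deviating to Stay out yields 0 — not better.
Colin earns 0; deviating to Accommodate yields -3 — not better.
Neither player can strictly improve; the profile is a Nash equilibrium.

Neither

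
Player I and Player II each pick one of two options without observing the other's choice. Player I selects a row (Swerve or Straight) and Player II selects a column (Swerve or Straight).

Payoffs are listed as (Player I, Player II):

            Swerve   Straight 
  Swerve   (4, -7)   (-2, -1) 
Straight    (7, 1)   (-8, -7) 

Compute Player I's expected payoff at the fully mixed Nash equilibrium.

First find y, the probability Player II plays Swerve, from Player I's indifference between Swerve and Straight: 4y − 2(1−y) = 7y − 8(1−y), giving y = 2/3.
Since Player I is indifferent in equilibrium, Player I's expected payoff equals the payoff from either row against (2/3, 1/3). Using Swerve: 4(2/3) − 2(1/3) = 2.

2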